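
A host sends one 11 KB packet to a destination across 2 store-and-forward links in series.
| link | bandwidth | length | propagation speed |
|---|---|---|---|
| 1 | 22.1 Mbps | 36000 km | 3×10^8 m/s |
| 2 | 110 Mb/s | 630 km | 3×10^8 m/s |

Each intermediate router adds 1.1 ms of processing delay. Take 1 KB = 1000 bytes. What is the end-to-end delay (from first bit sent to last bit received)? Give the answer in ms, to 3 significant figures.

L = 88000 bits.
Transmission delays (L/R per hop): 3.9819, 0.8 ms; sum = 4.7819 ms.
Propagation delays (d/s per hop): 120, 2.1 ms; sum = 122.1 ms.
Processing at 1 router(s): 1 × 1.1 ms = 1.1 ms.
End-to-end = 128 ms.

128 ms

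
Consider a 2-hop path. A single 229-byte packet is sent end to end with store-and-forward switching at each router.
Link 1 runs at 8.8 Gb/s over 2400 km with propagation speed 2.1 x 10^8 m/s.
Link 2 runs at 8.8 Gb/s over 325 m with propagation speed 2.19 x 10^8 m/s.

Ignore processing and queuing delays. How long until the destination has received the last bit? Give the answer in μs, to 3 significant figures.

11400 μs

L = 229 × 8 = 1832 bits.
Transmission delay per hop = L/R = 1832/8800000000 = 0.208182 μs; 2 hops → 0.416364 μs.
Propagation delays (d/s per hop): 11428.6, 1.48402 μs; sum = 11430.1 μs.
End-to-end = 11400 μs.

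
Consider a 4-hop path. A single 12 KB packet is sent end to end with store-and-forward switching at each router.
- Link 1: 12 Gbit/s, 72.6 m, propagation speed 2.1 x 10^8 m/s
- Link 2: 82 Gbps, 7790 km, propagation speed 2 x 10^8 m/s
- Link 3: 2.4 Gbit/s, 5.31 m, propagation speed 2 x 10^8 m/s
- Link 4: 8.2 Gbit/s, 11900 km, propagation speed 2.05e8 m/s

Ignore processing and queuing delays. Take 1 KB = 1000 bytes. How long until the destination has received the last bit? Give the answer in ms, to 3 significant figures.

97.1 ms

L = 96000 bits.
Transmission delays (L/R per hop): 0.008, 0.00117073, 0.04, 0.0117073 ms; sum = 0.060878 ms.
Propagation delays (d/s per hop): 0.000345714, 38.95, 2.655e-05, 58.0488 ms; sum = 96.9992 ms.
End-to-end = 97.1 ms.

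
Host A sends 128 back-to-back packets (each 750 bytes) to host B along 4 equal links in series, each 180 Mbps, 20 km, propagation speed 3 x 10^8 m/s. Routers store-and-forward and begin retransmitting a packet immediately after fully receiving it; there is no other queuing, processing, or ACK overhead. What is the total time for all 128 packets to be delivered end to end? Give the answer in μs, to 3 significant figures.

Per-hop transmission t_tx = L/R = 6000/180000000 = 33.3333 μs.
Per-hop propagation t_prop = 20000/300000000 = 66.6667 μs.
Pipeline fill: first packet needs 4·t_tx to clear all hops; remaining 127 packets each add one t_tx.
Total = (4+128-1)·t_tx + 4·t_prop = 131·33.3333 + 4·66.6667 = 4630 μs.

4630 μs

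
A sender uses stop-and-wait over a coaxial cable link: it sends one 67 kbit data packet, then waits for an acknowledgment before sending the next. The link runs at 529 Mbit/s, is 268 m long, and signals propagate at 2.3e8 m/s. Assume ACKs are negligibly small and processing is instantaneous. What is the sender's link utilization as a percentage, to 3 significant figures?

98.2 %

t_tx = L/R = 67000/529000000 = 0.000126654 s.
t_prop = 268/2.3e+08 = 1.16522e-06 s; RTT = 2.33043e-06 s.
Cycle = t_tx + RTT = 0.000128984 s.
Utilization = t_tx / cycle = 0.000126654/0.000128984 = 98.2 %.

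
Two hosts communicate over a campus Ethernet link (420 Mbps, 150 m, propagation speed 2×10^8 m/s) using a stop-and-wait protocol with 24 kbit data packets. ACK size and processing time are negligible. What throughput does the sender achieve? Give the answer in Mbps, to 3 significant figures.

409 Mbps

t_tx = L/R = 24000/420000000 = 5.71429e-05 s.
t_prop = 150/200000000 = 7.5e-07 s; RTT = 1.5e-06 s.
Cycle = t_tx + RTT = 5.86429e-05 s.
Throughput = L / cycle = 24000 / 5.86429e-05 = 409 Mbps.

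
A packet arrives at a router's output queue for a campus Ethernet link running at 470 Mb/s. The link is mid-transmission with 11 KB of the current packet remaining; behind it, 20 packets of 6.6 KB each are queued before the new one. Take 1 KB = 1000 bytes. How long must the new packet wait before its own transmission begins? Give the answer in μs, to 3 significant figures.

Each queued packet: L/R = 52800/470000000 = 112.34 μs.
20 queued → 2246.81 μs.
Plus remaining 88000 bits of current packet: 187.234 μs.
Queuing delay = 2430 μs.

2430 μs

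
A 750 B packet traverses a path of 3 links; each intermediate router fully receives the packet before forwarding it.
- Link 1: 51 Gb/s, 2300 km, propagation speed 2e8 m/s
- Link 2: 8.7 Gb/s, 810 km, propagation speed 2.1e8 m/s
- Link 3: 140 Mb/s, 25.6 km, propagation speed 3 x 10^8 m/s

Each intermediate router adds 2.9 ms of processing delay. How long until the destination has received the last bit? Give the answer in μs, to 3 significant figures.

21300 μs

L = 750 × 8 = 6000 bits.
Transmission delays (L/R per hop): 0.117647, 0.689655, 42.8571 μs; sum = 43.6644 μs.
Propagation delays (d/s per hop): 11500, 3857.14, 85.3333 μs; sum = 15442.5 μs.
Processing at 2 router(s): 2 × 2.9 ms = 5800 μs.
End-to-end = 21300 μs.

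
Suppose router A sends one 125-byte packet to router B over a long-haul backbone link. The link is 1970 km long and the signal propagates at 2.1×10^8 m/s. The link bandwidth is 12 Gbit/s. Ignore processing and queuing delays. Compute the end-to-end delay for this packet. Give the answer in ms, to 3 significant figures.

9.38 ms

L = 125 × 8 = 1000 bits.
Transmission delay = L/R = 1000 / 12000000000 = 8.33333e-05 ms.
Propagation delay = d/s = 1970000 m / 210000000 m/s = 9.38095 ms.
Total = 9.38 ms.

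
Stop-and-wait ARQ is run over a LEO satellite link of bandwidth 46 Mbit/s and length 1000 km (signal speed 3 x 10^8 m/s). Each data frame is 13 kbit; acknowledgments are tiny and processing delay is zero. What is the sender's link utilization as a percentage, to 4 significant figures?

t_tx = L/R = 13000/46000000 = 0.000282609 s.
t_prop = 1000000/300000000 = 0.00333333 s; RTT = 0.00666667 s.
Cycle = t_tx + RTT = 0.00694928 s.
Utilization = t_tx / cycle = 0.000282609/0.00694928 = 4.067 %.

4.067 %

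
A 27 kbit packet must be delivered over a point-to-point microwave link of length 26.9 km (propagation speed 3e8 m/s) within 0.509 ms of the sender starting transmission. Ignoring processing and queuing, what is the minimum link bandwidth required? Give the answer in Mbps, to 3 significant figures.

Propagation delay = 26900 / 300000000 = 0.0896667 ms.
Transmission budget = 0.509 − 0.0896667 = 0.419333 ms.
R ≥ L / t_tx = 27000 bits / 0.000419333 s = 64.4 Mbps.

64.4 Mbps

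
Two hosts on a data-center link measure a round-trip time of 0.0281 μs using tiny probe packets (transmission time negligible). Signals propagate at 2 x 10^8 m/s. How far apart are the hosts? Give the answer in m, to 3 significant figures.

2.81 m

One-way propagation = RTT/2 = 0.01405 μs.
d = s × t = 200000000 × 1.405e-08 = 2.81 m.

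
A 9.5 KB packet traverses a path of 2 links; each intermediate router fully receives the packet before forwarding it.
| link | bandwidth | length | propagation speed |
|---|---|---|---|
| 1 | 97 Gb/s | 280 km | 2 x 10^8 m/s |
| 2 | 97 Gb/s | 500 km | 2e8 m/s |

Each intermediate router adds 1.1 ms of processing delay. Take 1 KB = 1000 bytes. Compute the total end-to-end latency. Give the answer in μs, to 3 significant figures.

5000 μs

L = 76000 bits.
Transmission delay per hop = L/R = 76000/97000000000 = 0.783505 μs; 2 hops → 1.56701 μs.
Propagation delays (d/s per hop): 1400, 2500 μs; sum = 3900 μs.
Processing at 1 router(s): 1 × 1.1 ms = 1100 μs.
End-to-end = 5000 μs.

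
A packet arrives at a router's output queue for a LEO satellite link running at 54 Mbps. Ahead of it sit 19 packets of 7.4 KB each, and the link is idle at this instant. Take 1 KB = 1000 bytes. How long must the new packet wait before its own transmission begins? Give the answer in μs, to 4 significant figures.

20830 μs

Each queued packet: L/R = 59200/54000000 = 1096.3 μs.
19 queued → 20829.6 μs.
Queuing delay = 20830 μs.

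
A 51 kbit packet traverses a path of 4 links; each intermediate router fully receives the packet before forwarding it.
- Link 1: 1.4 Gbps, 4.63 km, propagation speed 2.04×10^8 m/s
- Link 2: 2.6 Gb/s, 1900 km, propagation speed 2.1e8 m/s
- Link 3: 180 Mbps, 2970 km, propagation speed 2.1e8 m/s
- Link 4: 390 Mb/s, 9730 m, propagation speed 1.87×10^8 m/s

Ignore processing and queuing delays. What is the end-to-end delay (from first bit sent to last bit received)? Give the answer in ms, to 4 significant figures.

L = 51000 bits.
Transmission delays (L/R per hop): 0.0364286, 0.0196154, 0.283333, 0.130769 ms; sum = 0.470147 ms.
Propagation delays (d/s per hop): 0.0226961, 9.04762, 14.1429, 0.0520321 ms; sum = 23.2652 ms.
End-to-end = 23.74 ms.

23.74 ms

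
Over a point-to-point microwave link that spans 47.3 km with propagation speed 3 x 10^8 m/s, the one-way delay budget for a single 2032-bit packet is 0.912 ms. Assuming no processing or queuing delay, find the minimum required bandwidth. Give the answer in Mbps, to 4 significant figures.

2.694 Mbps

Propagation delay = 47300 / 300000000 = 0.157667 ms.
Transmission budget = 0.912 − 0.157667 = 0.754333 ms.
R ≥ L / t_tx = 2032 bits / 0.000754333 s = 2.694 Mbps.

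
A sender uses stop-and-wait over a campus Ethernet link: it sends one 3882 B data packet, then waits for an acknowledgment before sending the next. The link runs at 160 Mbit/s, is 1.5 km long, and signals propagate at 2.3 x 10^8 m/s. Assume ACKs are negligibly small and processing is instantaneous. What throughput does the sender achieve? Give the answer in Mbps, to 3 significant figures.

150 Mbps

t_tx = L/R = 31056/160000000 = 0.0001941 s.
t_prop = 1500/2.3e+08 = 6.52174e-06 s; RTT = 1.30435e-05 s.
Cycle = t_tx + RTT = 0.000207143 s.
Throughput = L / cycle = 31056 / 0.000207143 = 150 Mbps.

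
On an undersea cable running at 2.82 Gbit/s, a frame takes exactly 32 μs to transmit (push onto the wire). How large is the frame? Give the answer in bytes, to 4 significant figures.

L = R × t_tx = 2820000000 b/s × 3.2e-05 s = 90240 bits.
In bytes: 90240 / 8 = 11280 bytes.

11280 bytes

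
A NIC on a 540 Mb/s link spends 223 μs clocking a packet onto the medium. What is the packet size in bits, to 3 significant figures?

L = R × t_tx = 540000000 b/s × 0.000223 s = 120420 bits.

120000 bits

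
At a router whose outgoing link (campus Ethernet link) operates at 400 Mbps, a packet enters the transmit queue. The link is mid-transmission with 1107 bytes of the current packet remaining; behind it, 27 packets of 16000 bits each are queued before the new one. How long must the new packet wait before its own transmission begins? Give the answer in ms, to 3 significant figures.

1.10 ms

Each queued packet: L/R = 16000/400000000 = 0.04 ms.
27 queued → 1.08 ms.
Plus remaining 8856 bits of current packet: 0.02214 ms.
Queuing delay = 1.10 ms.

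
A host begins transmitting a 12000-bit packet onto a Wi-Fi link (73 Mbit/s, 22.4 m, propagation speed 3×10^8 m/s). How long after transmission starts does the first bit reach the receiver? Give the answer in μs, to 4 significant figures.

First bit experiences only propagation delay: d/s = 22.4/300000000 = 0.07467 μs.

0.07467 μs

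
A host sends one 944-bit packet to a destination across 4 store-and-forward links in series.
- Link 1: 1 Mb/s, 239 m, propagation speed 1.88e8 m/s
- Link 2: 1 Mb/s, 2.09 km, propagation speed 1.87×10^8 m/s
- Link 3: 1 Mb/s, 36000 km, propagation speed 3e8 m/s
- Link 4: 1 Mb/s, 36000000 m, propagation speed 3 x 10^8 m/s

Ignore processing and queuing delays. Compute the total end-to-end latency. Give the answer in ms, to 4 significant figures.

243.8 ms

Transmission delay per hop = L/R = 944/1000000 = 0.944 ms; 4 hops → 3.776 ms.
Propagation delays (d/s per hop): 0.00127128, 0.0111765, 120, 120 ms; sum = 240.012 ms.
End-to-end = 243.8 ms.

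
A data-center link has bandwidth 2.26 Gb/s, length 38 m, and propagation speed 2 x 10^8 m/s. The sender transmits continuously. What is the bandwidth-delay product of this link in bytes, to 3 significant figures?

53.7 bytes

Propagation delay = 38 / 200000000 = 1.9e-07 s.
BDP = R × t_prop = 2260000000 × 1.9e-07 = 429.4 bits.
In bytes: 429.4/8 = 53.7 bytes.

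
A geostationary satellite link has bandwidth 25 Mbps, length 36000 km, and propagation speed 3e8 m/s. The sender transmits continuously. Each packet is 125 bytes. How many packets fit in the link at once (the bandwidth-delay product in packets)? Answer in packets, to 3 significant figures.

3000 packets

Propagation delay = 36000000 / 300000000 = 0.12 s.
BDP = R × t_prop = 25000000 × 0.12 = 3000000 bits.
In packets of 1000 bits: 3000 packets.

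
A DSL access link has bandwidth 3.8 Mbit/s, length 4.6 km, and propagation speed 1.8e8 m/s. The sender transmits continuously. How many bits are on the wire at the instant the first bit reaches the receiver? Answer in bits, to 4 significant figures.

Propagation delay = 4600 / 180000000 = 2.55556e-05 s.
BDP = R × t_prop = 3800000 × 2.55556e-05 = 97.1111 bits.

97.11 bits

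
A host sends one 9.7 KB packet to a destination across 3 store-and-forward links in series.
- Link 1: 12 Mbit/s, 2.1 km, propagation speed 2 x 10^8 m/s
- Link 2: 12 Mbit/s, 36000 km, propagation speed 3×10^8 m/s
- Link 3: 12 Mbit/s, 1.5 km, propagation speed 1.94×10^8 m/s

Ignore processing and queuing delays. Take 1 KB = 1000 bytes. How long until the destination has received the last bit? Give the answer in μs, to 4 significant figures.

139400 μs

L = 77600 bits.
Transmission delay per hop = L/R = 77600/12000000 = 6466.67 μs; 3 hops → 19400 μs.
Propagation delays (d/s per hop): 10.5, 120000, 7.73196 μs; sum = 120018 μs.
End-to-end = 139400 μs.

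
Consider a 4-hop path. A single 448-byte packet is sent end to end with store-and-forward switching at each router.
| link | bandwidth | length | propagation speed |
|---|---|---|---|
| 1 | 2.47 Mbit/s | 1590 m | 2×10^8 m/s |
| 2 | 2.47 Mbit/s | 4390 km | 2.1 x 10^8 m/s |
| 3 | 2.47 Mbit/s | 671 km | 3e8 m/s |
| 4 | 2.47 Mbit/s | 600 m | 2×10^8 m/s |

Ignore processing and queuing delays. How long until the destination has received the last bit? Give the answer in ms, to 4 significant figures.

L = 448 × 8 = 3584 bits.
Transmission delay per hop = L/R = 3584/2470000 = 1.45101 ms; 4 hops → 5.80405 ms.
Propagation delays (d/s per hop): 0.00795, 20.9048, 2.23667, 0.003 ms; sum = 23.1524 ms.
End-to-end = 28.96 ms.

28.96 ms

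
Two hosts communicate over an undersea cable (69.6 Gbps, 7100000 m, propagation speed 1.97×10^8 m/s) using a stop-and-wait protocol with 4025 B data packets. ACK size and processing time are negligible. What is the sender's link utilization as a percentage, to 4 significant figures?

0.0006418 %

t_tx = L/R = 32200/69600000000 = 4.62644e-07 s.
t_prop = 7100000/197000000 = 0.0360406 s; RTT = 0.0720812 s.
Cycle = t_tx + RTT = 0.0720817 s.
Utilization = t_tx / cycle = 4.62644e-07/0.0720817 = 0.0006418 %.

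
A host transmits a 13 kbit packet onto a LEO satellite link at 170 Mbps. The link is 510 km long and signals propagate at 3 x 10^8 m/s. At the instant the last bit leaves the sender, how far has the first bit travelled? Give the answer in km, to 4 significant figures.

22.94 km

t_tx = L/R = 13000/170000000 = 7.64706e-05 s.
Distance = s × t_tx = 300000000 × 7.64706e-05 = 22.94 km.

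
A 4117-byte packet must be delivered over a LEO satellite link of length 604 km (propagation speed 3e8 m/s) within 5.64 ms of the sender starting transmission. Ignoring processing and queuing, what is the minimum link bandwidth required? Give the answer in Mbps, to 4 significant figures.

L = 32936 bits.
Propagation delay = 604000 / 300000000 = 2.01333 ms.
Transmission budget = 5.64 − 2.01333 = 3.62667 ms.
R ≥ L / t_tx = 32936 bits / 0.00362667 s = 9.082 Mbps.

9.082 Mbps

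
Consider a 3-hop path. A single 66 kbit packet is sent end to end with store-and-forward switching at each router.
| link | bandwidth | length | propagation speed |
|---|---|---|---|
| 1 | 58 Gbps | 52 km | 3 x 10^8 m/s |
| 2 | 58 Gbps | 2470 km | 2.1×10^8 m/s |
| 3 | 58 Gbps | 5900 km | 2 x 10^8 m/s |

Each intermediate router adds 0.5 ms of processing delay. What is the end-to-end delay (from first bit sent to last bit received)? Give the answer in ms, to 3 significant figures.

L = 66000 bits.
Transmission delay per hop = L/R = 66000/58000000000 = 0.00113793 ms; 3 hops → 0.00341379 ms.
Propagation delays (d/s per hop): 0.173333, 11.7619, 29.5 ms; sum = 41.4352 ms.
Processing at 2 router(s): 2 × 0.5 ms = 1 ms.
End-to-end = 42.4 ms.

42.4 ms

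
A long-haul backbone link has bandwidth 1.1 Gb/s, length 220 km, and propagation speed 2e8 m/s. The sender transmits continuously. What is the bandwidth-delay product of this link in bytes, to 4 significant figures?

Propagation delay = 220000 / 200000000 = 0.0011 s.
BDP = R × t_prop = 1100000000 × 0.0011 = 1210000 bits.
In bytes: 1210000/8 = 151300 bytes.

151300 bytes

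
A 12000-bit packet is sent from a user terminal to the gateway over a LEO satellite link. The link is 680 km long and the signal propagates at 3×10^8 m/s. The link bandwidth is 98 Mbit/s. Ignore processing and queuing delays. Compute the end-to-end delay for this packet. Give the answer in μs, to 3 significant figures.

2390 μs

Transmission delay = L/R = 12000 / 98000000 = 122.449 μs.
Propagation delay = d/s = 680000 m / 300000000 m/s = 2266.67 μs.
Total = 2390 μs.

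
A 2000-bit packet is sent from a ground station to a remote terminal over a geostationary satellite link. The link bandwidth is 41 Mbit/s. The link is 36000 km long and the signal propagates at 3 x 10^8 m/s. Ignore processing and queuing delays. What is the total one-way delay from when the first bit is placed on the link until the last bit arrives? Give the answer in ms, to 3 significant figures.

120 ms

Transmission delay = L/R = 2000 / 41000000 = 0.0487805 ms.
Propagation delay = d/s = 36000000 m / 300000000 m/s = 120 ms.
Total = 120 ms.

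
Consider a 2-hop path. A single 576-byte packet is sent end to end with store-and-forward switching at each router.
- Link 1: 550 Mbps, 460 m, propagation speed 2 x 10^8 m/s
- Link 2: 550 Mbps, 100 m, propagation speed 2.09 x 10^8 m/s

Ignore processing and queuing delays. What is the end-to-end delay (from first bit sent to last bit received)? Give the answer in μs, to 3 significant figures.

19.5 μs

L = 576 × 8 = 4608 bits.
Transmission delay per hop = L/R = 4608/550000000 = 8.37818 μs; 2 hops → 16.7564 μs.
Propagation delays (d/s per hop): 2.3, 0.478469 μs; sum = 2.77847 μs.
End-to-end = 19.5 μs.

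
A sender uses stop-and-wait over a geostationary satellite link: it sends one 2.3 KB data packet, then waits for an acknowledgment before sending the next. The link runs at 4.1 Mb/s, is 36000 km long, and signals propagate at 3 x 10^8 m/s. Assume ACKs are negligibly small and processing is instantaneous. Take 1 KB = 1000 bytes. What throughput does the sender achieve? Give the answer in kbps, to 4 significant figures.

t_tx = L/R = 18400/4.1e+06 = 0.0044878 s.
t_prop = 36000000/300000000 = 0.12 s; RTT = 0.24 s.
Cycle = t_tx + RTT = 0.244488 s.
Throughput = L / cycle = 18400 / 0.244488 = 75.26 kbps.

75.26 kbps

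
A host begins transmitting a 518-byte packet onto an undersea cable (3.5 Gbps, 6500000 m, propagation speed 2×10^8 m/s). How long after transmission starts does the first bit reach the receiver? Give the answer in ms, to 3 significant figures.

32.5 ms

First bit experiences only propagation delay: d/s = 6500000/200000000 = 32.5 ms.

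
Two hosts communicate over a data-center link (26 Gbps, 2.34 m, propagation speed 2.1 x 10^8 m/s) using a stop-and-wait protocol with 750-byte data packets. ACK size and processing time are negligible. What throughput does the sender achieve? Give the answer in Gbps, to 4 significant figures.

23.71 Gbps

t_tx = L/R = 6000/26000000000 = 2.30769e-07 s.
t_prop = 2.34/210000000 = 1.11429e-08 s; RTT = 2.22857e-08 s.
Cycle = t_tx + RTT = 2.53055e-07 s.
Throughput = L / cycle = 6000 / 2.53055e-07 = 23.71 Gbps.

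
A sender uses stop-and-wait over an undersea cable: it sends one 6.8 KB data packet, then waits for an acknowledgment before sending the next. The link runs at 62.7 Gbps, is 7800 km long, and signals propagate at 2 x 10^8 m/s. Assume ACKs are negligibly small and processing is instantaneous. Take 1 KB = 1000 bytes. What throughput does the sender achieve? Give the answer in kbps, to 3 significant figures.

t_tx = L/R = 54400/62700000000 = 8.67624e-07 s.
t_prop = 7800000/200000000 = 0.039 s; RTT = 0.078 s.
Cycle = t_tx + RTT = 0.0780009 s.
Throughput = L / cycle = 54400 / 0.0780009 = 697 kbps.

697 kbps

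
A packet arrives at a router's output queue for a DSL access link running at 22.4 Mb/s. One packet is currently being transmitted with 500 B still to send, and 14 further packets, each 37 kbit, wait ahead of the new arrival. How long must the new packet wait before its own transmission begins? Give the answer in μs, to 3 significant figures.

23300 μs

Each queued packet: L/R = 37000/22400000 = 1651.79 μs.
14 queued → 23125 μs.
Plus remaining 4000 bits of current packet: 178.571 μs.
Queuing delay = 23300 μs.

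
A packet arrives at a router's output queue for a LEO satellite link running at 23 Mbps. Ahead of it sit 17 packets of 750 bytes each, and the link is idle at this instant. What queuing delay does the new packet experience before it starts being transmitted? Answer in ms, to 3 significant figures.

Each queued packet: L/R = 6000/23000000 = 0.26087 ms.
17 queued → 4.43478 ms.
Queuing delay = 4.43 ms.

4.43 ms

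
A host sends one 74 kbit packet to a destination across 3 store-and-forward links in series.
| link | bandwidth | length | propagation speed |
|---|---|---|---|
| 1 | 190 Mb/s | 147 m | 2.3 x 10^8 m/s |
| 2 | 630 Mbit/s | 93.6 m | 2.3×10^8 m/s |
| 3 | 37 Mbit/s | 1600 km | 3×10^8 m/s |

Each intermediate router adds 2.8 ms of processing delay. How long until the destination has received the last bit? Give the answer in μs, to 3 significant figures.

13400 μs

L = 74000 bits.
Transmission delays (L/R per hop): 389.474, 117.46, 2000 μs; sum = 2506.93 μs.
Propagation delays (d/s per hop): 0.63913, 0.406957, 5333.33 μs; sum = 5334.38 μs.
Processing at 2 router(s): 2 × 2.8 ms = 5600 μs.
End-to-end = 13400 μs.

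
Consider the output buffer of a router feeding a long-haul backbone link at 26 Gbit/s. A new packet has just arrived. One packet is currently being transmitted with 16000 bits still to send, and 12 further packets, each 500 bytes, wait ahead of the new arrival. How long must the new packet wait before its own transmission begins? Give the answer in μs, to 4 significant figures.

Each queued packet: L/R = 4000/26000000000 = 0.153846 μs.
12 queued → 1.84615 μs.
Plus remaining 16000 bits of current packet: 0.615385 μs.
Queuing delay = 2.462 μs.

2.462 μs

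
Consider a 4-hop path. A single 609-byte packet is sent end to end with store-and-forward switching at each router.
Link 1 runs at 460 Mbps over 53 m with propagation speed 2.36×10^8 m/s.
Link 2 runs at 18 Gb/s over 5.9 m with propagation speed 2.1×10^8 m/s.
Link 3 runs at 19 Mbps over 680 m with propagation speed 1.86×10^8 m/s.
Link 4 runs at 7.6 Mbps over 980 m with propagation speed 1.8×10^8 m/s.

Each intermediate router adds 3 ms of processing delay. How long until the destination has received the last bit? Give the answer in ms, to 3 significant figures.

9.92 ms

L = 609 × 8 = 4872 bits.
Transmission delays (L/R per hop): 0.0105913, 0.000270667, 0.256421, 0.641053 ms; sum = 0.908336 ms.
Propagation delays (d/s per hop): 0.000224576, 2.80952e-05, 0.00365591, 0.00544444 ms; sum = 0.00935303 ms.
Processing at 3 router(s): 3 × 3 ms = 9 ms.
End-to-end = 9.92 ms.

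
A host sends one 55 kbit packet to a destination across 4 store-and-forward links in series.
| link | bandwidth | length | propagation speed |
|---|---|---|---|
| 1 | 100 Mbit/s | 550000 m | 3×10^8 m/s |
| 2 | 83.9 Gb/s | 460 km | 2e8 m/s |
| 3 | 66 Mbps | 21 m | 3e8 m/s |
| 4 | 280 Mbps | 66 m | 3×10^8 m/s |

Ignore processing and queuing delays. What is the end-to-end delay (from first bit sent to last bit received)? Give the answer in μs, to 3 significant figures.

5710 μs

L = 55000 bits.
Transmission delays (L/R per hop): 550, 0.655542, 833.333, 196.429 μs; sum = 1580.42 μs.
Propagation delays (d/s per hop): 1833.33, 2300, 0.07, 0.22 μs; sum = 4133.62 μs.
End-to-end = 5710 μs.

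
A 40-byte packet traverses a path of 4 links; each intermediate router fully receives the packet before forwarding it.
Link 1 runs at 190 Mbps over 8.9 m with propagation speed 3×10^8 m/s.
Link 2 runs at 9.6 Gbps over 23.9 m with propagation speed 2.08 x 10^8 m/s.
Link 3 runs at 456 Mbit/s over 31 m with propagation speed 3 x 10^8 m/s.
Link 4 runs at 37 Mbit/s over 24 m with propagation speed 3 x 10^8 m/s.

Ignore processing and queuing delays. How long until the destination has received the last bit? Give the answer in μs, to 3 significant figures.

11.4 μs

L = 40 × 8 = 320 bits.
Transmission delays (L/R per hop): 1.68421, 0.0333333, 0.701754, 8.64865 μs; sum = 11.0679 μs.
Propagation delays (d/s per hop): 0.0296667, 0.114904, 0.103333, 0.08 μs; sum = 0.327904 μs.
End-to-end = 11.4 μs.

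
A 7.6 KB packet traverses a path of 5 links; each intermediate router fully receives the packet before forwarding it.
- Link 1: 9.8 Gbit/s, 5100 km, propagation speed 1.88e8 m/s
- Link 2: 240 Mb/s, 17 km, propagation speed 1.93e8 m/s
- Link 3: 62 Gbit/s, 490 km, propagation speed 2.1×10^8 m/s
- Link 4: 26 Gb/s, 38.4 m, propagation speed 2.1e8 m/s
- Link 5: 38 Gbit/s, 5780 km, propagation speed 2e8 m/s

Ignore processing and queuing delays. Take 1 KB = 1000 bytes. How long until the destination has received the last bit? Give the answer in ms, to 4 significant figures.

L = 60800 bits.
Transmission delays (L/R per hop): 0.00620408, 0.253333, 0.000980645, 0.00233846, 0.0016 ms; sum = 0.264457 ms.
Propagation delays (d/s per hop): 27.1277, 0.0880829, 2.33333, 0.000182857, 28.9 ms; sum = 58.4493 ms.
End-to-end = 58.71 ms.

58.71 ms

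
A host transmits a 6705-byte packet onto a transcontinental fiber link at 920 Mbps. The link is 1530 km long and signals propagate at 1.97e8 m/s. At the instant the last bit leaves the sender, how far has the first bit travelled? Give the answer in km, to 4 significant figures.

t_tx = L/R = 53640/920000000 = 5.83043e-05 s.
Distance = s × t_tx = 197000000 × 5.83043e-05 = 11.49 km.

11.49 km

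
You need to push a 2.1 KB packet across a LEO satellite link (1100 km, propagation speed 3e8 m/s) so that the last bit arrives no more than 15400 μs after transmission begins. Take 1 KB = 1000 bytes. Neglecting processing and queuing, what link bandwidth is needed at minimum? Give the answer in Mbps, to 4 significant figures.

L = 16800 bits.
Propagation delay = 1100000 / 300000000 = 3666.67 μs.
Transmission budget = 15400 − 3666.67 = 11733.3 μs.
R ≥ L / t_tx = 16800 bits / 0.0117333 s = 1.432 Mbps.

1.432 Mbps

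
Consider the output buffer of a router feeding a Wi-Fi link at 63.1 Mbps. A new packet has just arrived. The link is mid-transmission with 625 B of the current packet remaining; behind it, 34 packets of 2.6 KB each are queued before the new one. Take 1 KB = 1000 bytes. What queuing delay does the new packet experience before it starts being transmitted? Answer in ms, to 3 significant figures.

11.3 ms

Each queued packet: L/R = 20800/63100000 = 0.329635 ms.
34 queued → 11.2076 ms.
Plus remaining 5000 bits of current packet: 0.0792393 ms.
Queuing delay = 11.3 ms.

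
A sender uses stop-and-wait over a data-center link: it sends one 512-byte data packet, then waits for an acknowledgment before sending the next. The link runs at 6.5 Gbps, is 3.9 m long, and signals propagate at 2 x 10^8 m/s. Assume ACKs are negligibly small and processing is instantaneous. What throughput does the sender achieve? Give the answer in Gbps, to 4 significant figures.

t_tx = L/R = 4096/6500000000 = 6.30154e-07 s.
t_prop = 3.9/200000000 = 1.95e-08 s; RTT = 3.9e-08 s.
Cycle = t_tx + RTT = 6.69154e-07 s.
Throughput = L / cycle = 4096 / 6.69154e-07 = 6.121 Gbps.

6.121 Gbps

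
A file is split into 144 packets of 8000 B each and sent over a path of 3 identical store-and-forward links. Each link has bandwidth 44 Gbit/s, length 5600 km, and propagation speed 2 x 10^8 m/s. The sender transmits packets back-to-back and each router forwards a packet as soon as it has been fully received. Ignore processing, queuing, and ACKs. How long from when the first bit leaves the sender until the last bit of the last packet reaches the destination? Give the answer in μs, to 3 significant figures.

Per-hop transmission t_tx = L/R = 64000/44000000000 = 1.45455 μs.
Per-hop propagation t_prop = 5600000/200000000 = 28000 μs.
Pipeline fill: first packet needs 3·t_tx to clear all hops; remaining 143 packets each add one t_tx.
Total = (3+144-1)·t_tx + 3·t_prop = 146·1.45455 + 3·28000 = 84200 μs.

84200 μs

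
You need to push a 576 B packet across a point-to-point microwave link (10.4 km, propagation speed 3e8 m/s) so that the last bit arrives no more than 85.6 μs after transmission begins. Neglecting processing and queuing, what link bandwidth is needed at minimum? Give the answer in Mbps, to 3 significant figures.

90.5 Mbps

L = 4608 bits.
Propagation delay = 10400 / 300000000 = 34.6667 μs.
Transmission budget = 85.6 − 34.6667 = 50.9333 μs.
R ≥ L / t_tx = 4608 bits / 5.09333e-05 s = 90.5 Mbps.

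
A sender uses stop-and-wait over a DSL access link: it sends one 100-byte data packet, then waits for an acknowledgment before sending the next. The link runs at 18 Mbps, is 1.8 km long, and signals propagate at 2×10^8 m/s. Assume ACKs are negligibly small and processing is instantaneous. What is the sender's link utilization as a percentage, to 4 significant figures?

71.17 %

t_tx = L/R = 800/18000000 = 4.44444e-05 s.
t_prop = 1800/200000000 = 9e-06 s; RTT = 1.8e-05 s.
Cycle = t_tx + RTT = 6.24444e-05 s.
Utilization = t_tx / cycle = 4.44444e-05/6.24444e-05 = 71.17 %.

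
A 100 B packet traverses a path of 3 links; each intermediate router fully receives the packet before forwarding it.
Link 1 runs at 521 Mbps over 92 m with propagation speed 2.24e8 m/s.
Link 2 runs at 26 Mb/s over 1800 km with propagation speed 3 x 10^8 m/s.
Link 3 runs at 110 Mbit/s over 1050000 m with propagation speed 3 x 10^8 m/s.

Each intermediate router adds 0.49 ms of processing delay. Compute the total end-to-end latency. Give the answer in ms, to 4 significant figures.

10.52 ms

L = 100 × 8 = 800 bits.
Transmission delays (L/R per hop): 0.00153551, 0.0307692, 0.00727273 ms; sum = 0.0395775 ms.
Propagation delays (d/s per hop): 0.000410714, 6, 3.5 ms; sum = 9.50041 ms.
Processing at 2 router(s): 2 × 0.49 ms = 0.98 ms.
End-to-end = 10.52 ms.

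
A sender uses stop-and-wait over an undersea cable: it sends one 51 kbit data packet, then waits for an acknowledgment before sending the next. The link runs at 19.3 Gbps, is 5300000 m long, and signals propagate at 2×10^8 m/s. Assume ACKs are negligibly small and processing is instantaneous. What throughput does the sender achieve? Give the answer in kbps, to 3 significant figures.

962 kbps

t_tx = L/R = 51000/19300000000 = 2.64249e-06 s.
t_prop = 5300000/200000000 = 0.0265 s; RTT = 0.053 s.
Cycle = t_tx + RTT = 0.0530026 s.
Throughput = L / cycle = 51000 / 0.0530026 = 962 kbps.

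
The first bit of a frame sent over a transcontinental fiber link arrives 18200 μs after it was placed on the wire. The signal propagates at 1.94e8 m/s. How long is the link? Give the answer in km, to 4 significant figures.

3531 km

d = s × t_prop = 194000000 × 0.0182 = 3531 km.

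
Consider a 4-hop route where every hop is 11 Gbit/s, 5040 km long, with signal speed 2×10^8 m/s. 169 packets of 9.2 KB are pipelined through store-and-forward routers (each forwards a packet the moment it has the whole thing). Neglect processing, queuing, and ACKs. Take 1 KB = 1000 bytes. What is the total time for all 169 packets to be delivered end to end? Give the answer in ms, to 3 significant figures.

102 ms

Per-hop transmission t_tx = L/R = 73600/11000000000 = 0.00669091 ms.
Per-hop propagation t_prop = 5040000/200000000 = 25.2 ms.
Pipeline fill: first packet needs 4·t_tx to clear all hops; remaining 168 packets each add one t_tx.
Total = (4+169-1)·t_tx + 4·t_prop = 172·0.00669091 + 4·25.2 = 102 ms.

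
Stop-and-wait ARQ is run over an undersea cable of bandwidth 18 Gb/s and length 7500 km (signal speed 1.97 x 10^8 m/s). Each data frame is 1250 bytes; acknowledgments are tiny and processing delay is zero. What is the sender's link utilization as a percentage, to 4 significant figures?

0.0007296 %

t_tx = L/R = 10000/18000000000 = 5.55556e-07 s.
t_prop = 7500000/197000000 = 0.0380711 s; RTT = 0.0761421 s.
Cycle = t_tx + RTT = 0.0761427 s.
Utilization = t_tx / cycle = 5.55556e-07/0.0761427 = 0.0007296 %.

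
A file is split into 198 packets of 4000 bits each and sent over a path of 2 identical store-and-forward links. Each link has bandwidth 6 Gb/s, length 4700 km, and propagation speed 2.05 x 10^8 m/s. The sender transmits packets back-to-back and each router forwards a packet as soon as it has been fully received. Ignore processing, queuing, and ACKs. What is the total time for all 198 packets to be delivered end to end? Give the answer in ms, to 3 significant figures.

46.0 ms

Per-hop transmission t_tx = L/R = 4000/6000000000 = 0.000666667 ms.
Per-hop propagation t_prop = 4700000/2.05e+08 = 22.9268 ms.
Pipeline fill: first packet needs 2·t_tx to clear all hops; remaining 197 packets each add one t_tx.
Total = (2+198-1)·t_tx + 2·t_prop = 199·0.000666667 + 2·22.9268 = 46.0 ms.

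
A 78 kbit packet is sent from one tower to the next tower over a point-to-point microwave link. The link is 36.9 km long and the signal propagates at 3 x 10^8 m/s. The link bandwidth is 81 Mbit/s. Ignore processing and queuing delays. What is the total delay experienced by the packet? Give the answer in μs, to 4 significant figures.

1086 μs

L = 78000 bits.
Transmission delay = L/R = 78000 / 81000000 = 962.963 μs.
Propagation delay = d/s = 36900 m / 300000000 m/s = 123 μs.
Total = 1086 μs.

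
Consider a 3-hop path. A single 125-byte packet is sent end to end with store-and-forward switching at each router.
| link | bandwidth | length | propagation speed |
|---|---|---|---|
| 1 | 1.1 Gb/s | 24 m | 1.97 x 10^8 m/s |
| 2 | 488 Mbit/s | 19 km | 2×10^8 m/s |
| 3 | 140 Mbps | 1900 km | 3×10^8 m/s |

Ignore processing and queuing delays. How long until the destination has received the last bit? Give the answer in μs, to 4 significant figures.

L = 125 × 8 = 1000 bits.
Transmission delays (L/R per hop): 0.909091, 2.04918, 7.14286 μs; sum = 10.1011 μs.
Propagation delays (d/s per hop): 0.121827, 95, 6333.33 μs; sum = 6428.46 μs.
End-to-end = 6439 μs.

6439 μs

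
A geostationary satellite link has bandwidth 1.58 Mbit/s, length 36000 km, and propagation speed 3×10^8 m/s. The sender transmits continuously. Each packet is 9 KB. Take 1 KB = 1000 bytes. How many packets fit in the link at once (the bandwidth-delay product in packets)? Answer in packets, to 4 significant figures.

2.633 packets

Propagation delay = 36000000 / 300000000 = 0.12 s.
BDP = R × t_prop = 1580000 × 0.12 = 189600 bits.
In packets of 72000 bits: 2.633 packets.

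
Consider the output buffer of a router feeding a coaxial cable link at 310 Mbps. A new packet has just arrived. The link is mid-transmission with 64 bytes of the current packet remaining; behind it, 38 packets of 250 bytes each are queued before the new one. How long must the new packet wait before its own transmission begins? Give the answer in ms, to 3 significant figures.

Each queued packet: L/R = 2000/310000000 = 0.00645161 ms.
38 queued → 0.245161 ms.
Plus remaining 512 bits of current packet: 0.00165161 ms.
Queuing delay = 0.247 ms.

0.247 ms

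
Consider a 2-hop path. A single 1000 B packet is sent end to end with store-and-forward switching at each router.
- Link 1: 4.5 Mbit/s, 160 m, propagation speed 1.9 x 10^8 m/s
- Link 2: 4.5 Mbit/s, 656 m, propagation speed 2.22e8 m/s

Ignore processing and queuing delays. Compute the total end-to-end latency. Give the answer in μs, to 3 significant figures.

L = 1000 × 8 = 8000 bits.
Transmission delay per hop = L/R = 8000/4500000 = 1777.78 μs; 2 hops → 3555.56 μs.
Propagation delays (d/s per hop): 0.842105, 2.95495 μs; sum = 3.79706 μs.
End-to-end = 3560 μs.

3560 μs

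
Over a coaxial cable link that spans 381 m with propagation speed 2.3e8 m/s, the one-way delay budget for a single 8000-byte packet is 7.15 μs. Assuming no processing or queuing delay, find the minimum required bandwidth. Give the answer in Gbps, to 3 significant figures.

11.7 Gbps

L = 64000 bits.
Propagation delay = 381 / 2.3e+08 = 1.65652 μs.
Transmission budget = 7.15 − 1.65652 = 5.49348 μs.
R ≥ L / t_tx = 64000 bits / 5.49348e-06 s = 11.7 Gbps.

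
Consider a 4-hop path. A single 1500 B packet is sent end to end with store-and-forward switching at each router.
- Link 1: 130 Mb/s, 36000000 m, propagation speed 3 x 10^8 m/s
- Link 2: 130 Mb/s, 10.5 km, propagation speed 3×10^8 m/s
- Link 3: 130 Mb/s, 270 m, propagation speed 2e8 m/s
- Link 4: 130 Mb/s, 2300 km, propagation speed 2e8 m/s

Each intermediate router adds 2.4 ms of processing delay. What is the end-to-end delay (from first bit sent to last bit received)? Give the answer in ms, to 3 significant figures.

139 ms

L = 1500 × 8 = 12000 bits.
Transmission delay per hop = L/R = 12000/130000000 = 0.0923077 ms; 4 hops → 0.369231 ms.
Propagation delays (d/s per hop): 120, 0.035, 0.00135, 11.5 ms; sum = 131.536 ms.
Processing at 3 router(s): 3 × 2.4 ms = 7.2 ms.
End-to-end = 139 ms.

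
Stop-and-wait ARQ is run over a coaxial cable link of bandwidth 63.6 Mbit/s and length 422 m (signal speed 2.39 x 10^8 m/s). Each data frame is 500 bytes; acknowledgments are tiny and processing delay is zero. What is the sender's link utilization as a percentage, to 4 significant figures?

94.68 %

t_tx = L/R = 4000/63600000 = 6.28931e-05 s.
t_prop = 422/239000000 = 1.76569e-06 s; RTT = 3.53138e-06 s.
Cycle = t_tx + RTT = 6.64245e-05 s.
Utilization = t_tx / cycle = 6.28931e-05/6.64245e-05 = 94.68 %.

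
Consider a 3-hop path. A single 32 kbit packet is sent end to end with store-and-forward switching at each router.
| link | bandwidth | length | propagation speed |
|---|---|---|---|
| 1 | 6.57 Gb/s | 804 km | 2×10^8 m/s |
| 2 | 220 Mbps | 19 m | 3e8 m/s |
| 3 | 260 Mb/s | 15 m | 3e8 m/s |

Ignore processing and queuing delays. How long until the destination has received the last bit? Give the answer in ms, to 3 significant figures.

L = 32000 bits.
Transmission delays (L/R per hop): 0.00487062, 0.145455, 0.123077 ms; sum = 0.273402 ms.
Propagation delays (d/s per hop): 4.02, 6.33333e-05, 5e-05 ms; sum = 4.02011 ms.
End-to-end = 4.29 ms.

4.29 ms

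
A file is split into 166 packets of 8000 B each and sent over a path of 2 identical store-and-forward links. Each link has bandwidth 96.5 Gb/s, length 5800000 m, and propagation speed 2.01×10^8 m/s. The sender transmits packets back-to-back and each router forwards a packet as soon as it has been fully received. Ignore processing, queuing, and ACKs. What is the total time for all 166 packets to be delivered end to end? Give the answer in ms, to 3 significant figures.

57.8 ms

Per-hop transmission t_tx = L/R = 64000/96500000000 = 0.000663212 ms.
Per-hop propagation t_prop = 5800000/2.01e+08 = 28.8557 ms.
Pipeline fill: first packet needs 2·t_tx to clear all hops; remaining 165 packets each add one t_tx.
Total = (2+166-1)·t_tx + 2·t_prop = 167·0.000663212 + 2·28.8557 = 57.8 ms.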